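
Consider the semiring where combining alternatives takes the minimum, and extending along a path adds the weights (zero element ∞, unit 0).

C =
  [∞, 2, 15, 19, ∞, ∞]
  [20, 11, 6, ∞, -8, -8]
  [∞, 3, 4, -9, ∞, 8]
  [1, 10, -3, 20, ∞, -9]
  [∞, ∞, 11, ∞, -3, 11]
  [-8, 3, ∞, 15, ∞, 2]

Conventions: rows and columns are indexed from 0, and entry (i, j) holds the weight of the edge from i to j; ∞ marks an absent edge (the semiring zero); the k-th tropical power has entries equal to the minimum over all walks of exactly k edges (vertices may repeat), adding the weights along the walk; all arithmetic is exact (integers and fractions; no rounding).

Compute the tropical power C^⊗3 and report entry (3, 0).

C^⊗2:
  [20, 13, 8, 6, -6, -6]
  [-16, -5, 3, -3, -11, -6]
  [-8, 1, -12, -5, -5, -18]
  [-17, -6, 1, -12, 2, -7]
  [3, 14, 8, 2, -6, 8]
  [-6, -6, 7, 11, -5, -5]
C^⊗3:
  [-14, -3, 3, -1, -9, -4]
  [-14, -14, -6, -6, -14, -13]
  [-26, -15, -8, -21, -8, -16]
  [-15, -15, -15, -8, -14, -21]
  [0, 5, -1, -1, -9, -7]
  [-13, -4, 0, -2, -14, -14]
Key observation: the optimum is the walk 3->5->5->0, with weight (-9) + 2 + (-8) = -15.
Optimal value attained by: walk 3->5->5->0.
Answer: (C^⊗3)[3][0] = -15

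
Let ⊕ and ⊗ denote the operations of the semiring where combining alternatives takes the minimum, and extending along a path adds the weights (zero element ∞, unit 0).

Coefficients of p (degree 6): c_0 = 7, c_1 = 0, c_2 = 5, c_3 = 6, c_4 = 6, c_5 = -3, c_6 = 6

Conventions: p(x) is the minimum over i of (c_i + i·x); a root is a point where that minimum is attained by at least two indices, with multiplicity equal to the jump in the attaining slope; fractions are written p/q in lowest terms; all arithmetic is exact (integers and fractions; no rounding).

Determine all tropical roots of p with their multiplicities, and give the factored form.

hull edge (i=0, c=7) to (i=1, c=0): slope -7, span 1
hull edge (i=1, c=0) to (i=5, c=-3): slope -3/4, span 4
hull edge (i=5, c=-3) to (i=6, c=6): slope 9, span 1
Factored form: p(x) = 6 ⊗ (x ⊕ (-9)) ⊗ (x ⊕ 3/4) ⊗ (x ⊕ 3/4) ⊗ (x ⊕ 3/4) ⊗ (x ⊕ 3/4) ⊗ (x ⊕ 7)
Answer: roots = -9 (mult 1), 3/4 (mult 4), 7 (mult 1)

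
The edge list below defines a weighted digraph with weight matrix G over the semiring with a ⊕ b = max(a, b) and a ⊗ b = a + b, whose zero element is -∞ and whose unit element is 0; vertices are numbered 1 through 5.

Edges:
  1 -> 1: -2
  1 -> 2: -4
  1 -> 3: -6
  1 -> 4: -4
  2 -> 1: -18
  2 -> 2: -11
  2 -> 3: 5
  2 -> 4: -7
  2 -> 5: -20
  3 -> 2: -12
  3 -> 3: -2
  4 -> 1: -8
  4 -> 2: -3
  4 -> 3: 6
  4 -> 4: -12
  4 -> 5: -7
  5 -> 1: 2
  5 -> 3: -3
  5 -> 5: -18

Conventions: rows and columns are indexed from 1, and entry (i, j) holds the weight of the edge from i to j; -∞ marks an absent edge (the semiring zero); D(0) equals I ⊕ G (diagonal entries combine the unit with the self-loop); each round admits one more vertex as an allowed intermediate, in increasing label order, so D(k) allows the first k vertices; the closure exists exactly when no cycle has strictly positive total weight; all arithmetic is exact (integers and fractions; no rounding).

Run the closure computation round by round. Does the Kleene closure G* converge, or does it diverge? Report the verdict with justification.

D(0):
  [0, -4, -6, -4, -∞]
  [-18, 0, 5, -7, -20]
  [-∞, -12, 0, -∞, -∞]
  [-8, -3, 6, 0, -7]
  [2, -∞, -3, -∞, 0]
D(1):
  [0, -4, -6, -4, -∞]
  [-18, 0, 5, -7, -20]
  [-∞, -12, 0, -∞, -∞]
  [-8, -3, 6, 0, -7]
  [2, -2, -3, -2, 0]
D(2):
  [0, -4, 1, -4, -24]
  [-18, 0, 5, -7, -20]
  [-30, -12, 0, -19, -32]
  [-8, -3, 6, 0, -7]
  [2, -2, 3, -2, 0]
D(3):
  [0, -4, 1, -4, -24]
  [-18, 0, 5, -7, -20]
  [-30, -12, 0, -19, -32]
  [-8, -3, 6, 0, -7]
  [2, -2, 3, -2, 0]
D(4):
  [0, -4, 2, -4, -11]
  [-15, 0, 5, -7, -14]
  [-27, -12, 0, -19, -26]
  [-8, -3, 6, 0, -7]
  [2, -2, 4, -2, 0]
D(5):
  [0, -4, 2, -4, -11]
  [-12, 0, 5, -7, -14]
  [-24, -12, 0, -19, -26]
  [-5, -3, 6, 0, -7]
  [2, -2, 4, -2, 0]
Key observation: every diagonal entry stays at the unit through all rounds, so no improving cycle exists.
Answer: CONVERGES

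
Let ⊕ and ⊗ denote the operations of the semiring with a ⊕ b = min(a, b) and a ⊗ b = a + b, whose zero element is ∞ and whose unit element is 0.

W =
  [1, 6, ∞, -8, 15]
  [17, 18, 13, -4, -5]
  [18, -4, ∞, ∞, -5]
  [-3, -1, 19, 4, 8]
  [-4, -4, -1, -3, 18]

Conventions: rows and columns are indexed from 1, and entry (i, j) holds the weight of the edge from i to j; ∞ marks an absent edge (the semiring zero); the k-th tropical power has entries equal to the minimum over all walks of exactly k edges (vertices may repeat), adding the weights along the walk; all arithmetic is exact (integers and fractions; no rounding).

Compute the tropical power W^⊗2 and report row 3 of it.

W^⊗2:
  [-11, -9, 11, -7, 0]
  [-9, -9, -6, -8, 4]
  [-9, -9, -6, -8, -9]
  [-2, 3, 7, -11, -6]
  [-6, -5, 9, -12, -9]
Answer: row 3 of W^⊗2 = [-9, -9, -6, -8, -9]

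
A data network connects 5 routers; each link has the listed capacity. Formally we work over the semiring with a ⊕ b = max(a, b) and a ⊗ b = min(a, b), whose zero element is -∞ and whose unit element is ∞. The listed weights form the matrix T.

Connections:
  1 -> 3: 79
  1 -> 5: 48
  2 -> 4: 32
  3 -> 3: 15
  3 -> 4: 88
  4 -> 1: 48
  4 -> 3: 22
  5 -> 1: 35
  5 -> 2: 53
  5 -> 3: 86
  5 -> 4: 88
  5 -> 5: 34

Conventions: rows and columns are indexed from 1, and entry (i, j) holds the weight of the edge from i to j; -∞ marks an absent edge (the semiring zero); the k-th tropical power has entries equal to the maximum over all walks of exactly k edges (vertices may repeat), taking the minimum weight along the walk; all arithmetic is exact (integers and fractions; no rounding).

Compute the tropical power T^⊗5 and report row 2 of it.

T^⊗2:
  [35, 48, 48, 79, 34]
  [32, -∞, 22, -∞, -∞]
  [48, -∞, 22, 15, -∞]
  [-∞, -∞, 48, 22, 48]
  [48, 34, 35, 86, 35]
T^⊗3:
  [48, 34, 35, 48, 35]
  [-∞, -∞, 32, 22, 32]
  [15, -∞, 48, 22, 48]
  [35, 48, 48, 48, 34]
  [48, 35, 48, 35, 48]
T^⊗4:
  [48, 35, 48, 35, 48]
  [32, 32, 32, 32, 32]
  [35, 48, 48, 48, 34]
  [48, 34, 35, 48, 35]
  [35, 48, 48, 48, 48]
T^⊗5:
  [35, 48, 48, 48, 48]
  [32, 32, 32, 32, 32]
  [48, 34, 35, 48, 35]
  [48, 35, 48, 35, 48]
  [48, 48, 48, 48, 35]
Answer: row 2 of T^⊗5 = [32, 32, 32, 32, 32]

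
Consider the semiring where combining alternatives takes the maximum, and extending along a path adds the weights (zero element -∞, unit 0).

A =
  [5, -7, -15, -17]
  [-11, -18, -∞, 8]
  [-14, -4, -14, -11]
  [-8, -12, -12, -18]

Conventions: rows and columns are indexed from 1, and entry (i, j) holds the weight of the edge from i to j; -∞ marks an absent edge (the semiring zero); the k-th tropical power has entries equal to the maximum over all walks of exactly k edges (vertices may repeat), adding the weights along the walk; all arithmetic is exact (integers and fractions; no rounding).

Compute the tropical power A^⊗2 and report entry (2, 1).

A^⊗2:
  [10, -2, -10, 1]
  [0, -4, -4, -10]
  [-9, -18, -23, 4]
  [-3, -15, -23, -4]
Key observation: the optimum is the walk 2->4->1, with weight 8 + (-8) = 0.
Optimal value attained by: walk 2->4->1.
Answer: (A^⊗2)[2][1] = 0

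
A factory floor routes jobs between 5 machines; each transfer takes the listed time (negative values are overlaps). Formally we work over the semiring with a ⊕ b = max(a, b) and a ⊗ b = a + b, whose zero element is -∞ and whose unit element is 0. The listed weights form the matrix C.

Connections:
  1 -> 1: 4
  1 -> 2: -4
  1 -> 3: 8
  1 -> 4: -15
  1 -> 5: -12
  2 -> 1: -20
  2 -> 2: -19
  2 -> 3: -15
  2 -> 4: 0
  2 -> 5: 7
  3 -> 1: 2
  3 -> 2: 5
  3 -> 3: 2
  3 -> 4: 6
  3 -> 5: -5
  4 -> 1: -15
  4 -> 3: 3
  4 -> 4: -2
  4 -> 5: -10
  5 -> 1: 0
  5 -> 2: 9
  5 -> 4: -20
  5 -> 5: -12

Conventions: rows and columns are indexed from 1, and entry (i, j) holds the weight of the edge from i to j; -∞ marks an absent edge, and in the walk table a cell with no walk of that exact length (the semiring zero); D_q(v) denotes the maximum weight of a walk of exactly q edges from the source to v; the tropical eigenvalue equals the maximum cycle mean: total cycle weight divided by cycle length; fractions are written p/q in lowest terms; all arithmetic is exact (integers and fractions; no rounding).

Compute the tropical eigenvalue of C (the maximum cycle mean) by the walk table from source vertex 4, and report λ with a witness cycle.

q=0: [-∞, -∞, -∞, 0, -∞]
q=1: [-15, -∞, 3, -2, -10]
q=2: [5, 8, 5, 9, -2]
q=3: [9, 10, 13, 11, 15]
q=4: [15, 24, 17, 19, 17]
q=5: [19, 26, 23, 24, 31]
Optimal cycle mean attained by: cycle 2->5->2, total 7 + 9, length 2.
Answer: λ = 8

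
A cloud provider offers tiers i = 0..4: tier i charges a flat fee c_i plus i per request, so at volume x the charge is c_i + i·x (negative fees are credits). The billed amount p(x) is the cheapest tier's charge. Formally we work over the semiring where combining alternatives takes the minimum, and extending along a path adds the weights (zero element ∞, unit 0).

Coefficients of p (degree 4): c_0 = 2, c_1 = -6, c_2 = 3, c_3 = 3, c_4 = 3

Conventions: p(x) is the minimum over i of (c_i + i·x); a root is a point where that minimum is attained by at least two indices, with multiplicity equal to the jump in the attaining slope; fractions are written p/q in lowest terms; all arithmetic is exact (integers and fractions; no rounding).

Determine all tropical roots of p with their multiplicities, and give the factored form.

hull edge (i=0, c=2) to (i=1, c=-6): slope -8, span 1
hull edge (i=1, c=-6) to (i=4, c=3): slope 3, span 3
Factored form: p(x) = 3 ⊗ (x ⊕ (-3)) ⊗ (x ⊕ (-3)) ⊗ (x ⊕ (-3)) ⊗ (x ⊕ 8)
Answer: roots = -3 (mult 3), 8 (mult 1)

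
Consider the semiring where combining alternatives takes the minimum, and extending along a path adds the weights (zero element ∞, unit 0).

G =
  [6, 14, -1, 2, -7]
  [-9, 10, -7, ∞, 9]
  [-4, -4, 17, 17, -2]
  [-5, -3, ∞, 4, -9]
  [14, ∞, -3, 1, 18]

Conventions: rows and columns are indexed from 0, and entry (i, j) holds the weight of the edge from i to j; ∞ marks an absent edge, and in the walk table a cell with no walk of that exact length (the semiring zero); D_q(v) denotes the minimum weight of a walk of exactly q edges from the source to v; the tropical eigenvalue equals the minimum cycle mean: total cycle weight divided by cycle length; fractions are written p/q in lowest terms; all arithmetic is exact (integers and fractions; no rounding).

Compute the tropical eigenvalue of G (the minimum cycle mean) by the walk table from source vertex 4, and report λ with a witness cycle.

q=0: [∞, ∞, ∞, ∞, 0]
q=1: [14, ∞, -3, 1, 18]
q=2: [-7, -7, 13, 5, -8]
q=3: [-16, 2, -14, -7, -14]
q=4: [-18, -18, -17, -14, -23]
q=5: [-27, -21, -26, -22, -25]
Optimal cycle mean attained by: cycle 0->4->2->1->0, total (-7) + (-3) + (-4) + (-9), length 4.
Answer: λ = -23/4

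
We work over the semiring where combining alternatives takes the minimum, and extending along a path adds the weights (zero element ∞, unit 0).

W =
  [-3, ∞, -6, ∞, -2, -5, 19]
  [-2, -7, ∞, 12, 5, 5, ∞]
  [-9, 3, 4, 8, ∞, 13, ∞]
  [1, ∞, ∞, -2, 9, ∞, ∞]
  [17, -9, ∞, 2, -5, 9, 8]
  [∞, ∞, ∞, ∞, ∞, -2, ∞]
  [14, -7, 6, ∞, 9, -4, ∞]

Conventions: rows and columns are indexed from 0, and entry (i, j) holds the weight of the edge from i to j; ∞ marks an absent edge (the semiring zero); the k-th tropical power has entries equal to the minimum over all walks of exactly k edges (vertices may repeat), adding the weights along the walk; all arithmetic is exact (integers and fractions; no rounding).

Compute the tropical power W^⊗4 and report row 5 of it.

W^⊗2:
  [-15, -11, -9, 0, -7, -8, 6]
  [-9, -14, -8, 5, -4, -7, 13]
  [-12, -4, -15, 6, -11, -14, 10]
  [-2, 0, -5, -4, -1, -4, 17]
  [-11, -16, 11, -3, -10, -4, 3]
  [∞, ∞, ∞, ∞, ∞, -4, ∞]
  [-9, -14, 8, 5, -2, -6, 17]
W^⊗3:
  [-18, -18, -21, -5, -17, -20, 1]
  [-17, -21, -15, -2, -11, -14, 4]
  [-24, -20, -18, -9, -16, -17, -3]
  [-14, -10, -8, -6, -6, -7, 7]
  [-18, -23, -17, -8, -15, -16, -2]
  [∞, ∞, ∞, ∞, ∞, -6, ∞]
  [-16, -21, -15, -2, -11, -14, 6]
W^⊗4:
  [-30, -26, -24, -15, -22, -23, -9]
  [-24, -28, -23, -9, -19, -22, -3]
  [-27, -27, -30, -14, -26, -29, -8]
  [-17, -17, -20, -8, -16, -19, 2]
  [-26, -30, -24, -13, -20, -23, -7]
  [∞, ∞, ∞, ∞, ∞, -8, ∞]
  [-24, -28, -22, -9, -18, -21, -3]
Answer: row 5 of W^⊗4 = [∞, ∞, ∞, ∞, ∞, -8, ∞]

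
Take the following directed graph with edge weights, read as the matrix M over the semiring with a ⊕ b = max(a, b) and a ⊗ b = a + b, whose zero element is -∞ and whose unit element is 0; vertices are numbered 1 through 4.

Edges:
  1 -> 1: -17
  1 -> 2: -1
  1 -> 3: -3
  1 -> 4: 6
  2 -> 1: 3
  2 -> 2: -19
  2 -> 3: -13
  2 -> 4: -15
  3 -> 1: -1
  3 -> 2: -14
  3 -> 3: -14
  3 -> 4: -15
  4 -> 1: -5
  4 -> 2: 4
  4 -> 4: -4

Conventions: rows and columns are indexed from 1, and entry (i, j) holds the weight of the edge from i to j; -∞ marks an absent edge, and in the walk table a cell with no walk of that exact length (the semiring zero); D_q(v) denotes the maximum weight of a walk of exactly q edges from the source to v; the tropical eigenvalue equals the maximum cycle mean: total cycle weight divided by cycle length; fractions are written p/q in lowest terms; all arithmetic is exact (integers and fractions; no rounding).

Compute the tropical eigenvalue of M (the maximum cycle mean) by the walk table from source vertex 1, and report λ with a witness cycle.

q=0: [0, -∞, -∞, -∞]
q=1: [-17, -1, -3, 6]
q=2: [2, 10, -14, 2]
q=3: [13, 6, -1, 8]
q=4: [9, 12, 10, 19]
Optimal cycle mean attained by: cycle 1->4->2->1, total 6 + 4 + 3, length 3.
Answer: λ = 13/3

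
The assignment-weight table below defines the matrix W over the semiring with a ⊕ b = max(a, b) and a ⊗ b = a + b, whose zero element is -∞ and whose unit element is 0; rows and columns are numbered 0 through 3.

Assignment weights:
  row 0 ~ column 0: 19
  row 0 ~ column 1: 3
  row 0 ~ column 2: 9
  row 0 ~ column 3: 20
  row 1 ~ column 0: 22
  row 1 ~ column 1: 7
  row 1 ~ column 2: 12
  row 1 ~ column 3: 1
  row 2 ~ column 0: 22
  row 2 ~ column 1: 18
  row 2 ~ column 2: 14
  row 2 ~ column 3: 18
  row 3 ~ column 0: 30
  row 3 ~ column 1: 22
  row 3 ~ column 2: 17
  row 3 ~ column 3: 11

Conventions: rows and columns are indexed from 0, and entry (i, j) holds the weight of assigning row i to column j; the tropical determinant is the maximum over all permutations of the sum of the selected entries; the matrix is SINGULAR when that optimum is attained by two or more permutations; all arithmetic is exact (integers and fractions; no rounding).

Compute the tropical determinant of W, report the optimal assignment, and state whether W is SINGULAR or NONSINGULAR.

σ = (0, 1, 2, 3): 19 + 7 + 14 + 11 = 51
σ = (0, 1, 3, 2): 19 + 7 + 18 + 17 = 61
σ = (0, 2, 1, 3): 19 + 12 + 18 + 11 = 60
σ = (0, 2, 3, 1): 19 + 12 + 18 + 22 = 71
σ = (0, 3, 1, 2): 19 + 1 + 18 + 17 = 55
σ = (0, 3, 2, 1): 19 + 1 + 14 + 22 = 56
σ = (1, 0, 2, 3): 3 + 22 + 14 + 11 = 50
σ = (1, 0, 3, 2): 3 + 22 + 18 + 17 = 60
σ = (1, 2, 0, 3): 3 + 12 + 22 + 11 = 48
σ = (1, 2, 3, 0): 3 + 12 + 18 + 30 = 63
σ = (1, 3, 0, 2): 3 + 1 + 22 + 17 = 43
σ = (1, 3, 2, 0): 3 + 1 + 14 + 30 = 48
σ = (2, 0, 1, 3): 9 + 22 + 18 + 11 = 60
σ = (2, 0, 3, 1): 9 + 22 + 18 + 22 = 71
σ = (2, 1, 0, 3): 9 + 7 + 22 + 11 = 49
σ = (2, 1, 3, 0): 9 + 7 + 18 + 30 = 64
σ = (2, 3, 0, 1): 9 + 1 + 22 + 22 = 54
σ = (2, 3, 1, 0): 9 + 1 + 18 + 30 = 58
σ = (3, 0, 1, 2): 20 + 22 + 18 + 17 = 77
σ = (3, 0, 2, 1): 20 + 22 + 14 + 22 = 78
σ = (3, 1, 0, 2): 20 + 7 + 22 + 17 = 66
σ = (3, 1, 2, 0): 20 + 7 + 14 + 30 = 71
σ = (3, 2, 0, 1): 20 + 12 + 22 + 22 = 76
σ = (3, 2, 1, 0): 20 + 12 + 18 + 30 = 80
Optimal value attained by: σ = (3, 2, 1, 0).
Answer: det⊕(W) = 80; verdict: NONSINGULAR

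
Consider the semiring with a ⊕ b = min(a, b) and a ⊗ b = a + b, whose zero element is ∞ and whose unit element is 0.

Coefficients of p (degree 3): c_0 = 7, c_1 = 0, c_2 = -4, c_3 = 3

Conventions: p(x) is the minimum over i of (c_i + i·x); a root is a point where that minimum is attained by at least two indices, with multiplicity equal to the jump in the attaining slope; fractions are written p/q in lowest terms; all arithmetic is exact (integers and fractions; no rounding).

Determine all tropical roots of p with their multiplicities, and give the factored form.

hull edge (i=0, c=7) to (i=1, c=0): slope -7, span 1
hull edge (i=1, c=0) to (i=2, c=-4): slope -4, span 1
hull edge (i=2, c=-4) to (i=3, c=3): slope 7, span 1
Factored form: p(x) = 3 ⊗ (x ⊕ (-7)) ⊗ (x ⊕ 4) ⊗ (x ⊕ 7)
Answer: roots = -7 (mult 1), 4 (mult 1), 7 (mult 1)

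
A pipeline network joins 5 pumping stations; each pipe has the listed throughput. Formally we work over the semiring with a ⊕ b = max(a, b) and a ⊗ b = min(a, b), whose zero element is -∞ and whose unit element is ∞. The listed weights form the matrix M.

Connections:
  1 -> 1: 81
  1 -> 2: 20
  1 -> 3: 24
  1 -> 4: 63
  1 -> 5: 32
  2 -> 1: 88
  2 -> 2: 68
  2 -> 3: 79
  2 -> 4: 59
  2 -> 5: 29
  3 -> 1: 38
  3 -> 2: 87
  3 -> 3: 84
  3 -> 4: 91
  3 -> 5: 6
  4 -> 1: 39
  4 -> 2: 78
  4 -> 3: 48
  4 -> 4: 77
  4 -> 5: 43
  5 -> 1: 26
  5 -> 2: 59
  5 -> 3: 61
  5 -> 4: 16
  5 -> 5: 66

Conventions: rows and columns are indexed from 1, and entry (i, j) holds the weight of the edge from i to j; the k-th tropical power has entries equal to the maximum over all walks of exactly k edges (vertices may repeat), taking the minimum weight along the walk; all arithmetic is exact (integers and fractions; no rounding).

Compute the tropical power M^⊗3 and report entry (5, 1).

M^⊗2:
  [81, 63, 48, 63, 43]
  [81, 79, 79, 79, 43]
  [87, 84, 84, 84, 43]
  [78, 77, 78, 77, 43]
  [59, 61, 61, 61, 66]
M^⊗3:
  [81, 63, 63, 63, 43]
  [81, 79, 79, 79, 43]
  [84, 84, 84, 84, 43]
  [78, 78, 78, 78, 43]
  [61, 61, 61, 61, 66]
Key observation: the optimum is the walk 5->3->2->1, with weight 61 min 87 min 88 = 61.
Optimal value attained by: walk 5->3->2->1.
Answer: (M^⊗3)[5][1] = 61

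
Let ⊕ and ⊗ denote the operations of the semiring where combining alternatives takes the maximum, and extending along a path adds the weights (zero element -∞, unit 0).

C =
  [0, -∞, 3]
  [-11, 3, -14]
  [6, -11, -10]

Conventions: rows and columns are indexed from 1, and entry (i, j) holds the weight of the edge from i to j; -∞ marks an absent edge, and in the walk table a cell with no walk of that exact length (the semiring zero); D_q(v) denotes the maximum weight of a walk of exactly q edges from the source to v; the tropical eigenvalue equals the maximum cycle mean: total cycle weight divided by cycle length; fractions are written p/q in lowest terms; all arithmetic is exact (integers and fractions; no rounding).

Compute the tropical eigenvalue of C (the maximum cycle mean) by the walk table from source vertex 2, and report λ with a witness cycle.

q=0: [-∞, 0, -∞]
q=1: [-11, 3, -14]
q=2: [-8, 6, -8]
q=3: [-2, 9, -5]
Optimal cycle mean attained by: cycle 1->3->1, total 3 + 6, length 2.
Answer: λ = 9/2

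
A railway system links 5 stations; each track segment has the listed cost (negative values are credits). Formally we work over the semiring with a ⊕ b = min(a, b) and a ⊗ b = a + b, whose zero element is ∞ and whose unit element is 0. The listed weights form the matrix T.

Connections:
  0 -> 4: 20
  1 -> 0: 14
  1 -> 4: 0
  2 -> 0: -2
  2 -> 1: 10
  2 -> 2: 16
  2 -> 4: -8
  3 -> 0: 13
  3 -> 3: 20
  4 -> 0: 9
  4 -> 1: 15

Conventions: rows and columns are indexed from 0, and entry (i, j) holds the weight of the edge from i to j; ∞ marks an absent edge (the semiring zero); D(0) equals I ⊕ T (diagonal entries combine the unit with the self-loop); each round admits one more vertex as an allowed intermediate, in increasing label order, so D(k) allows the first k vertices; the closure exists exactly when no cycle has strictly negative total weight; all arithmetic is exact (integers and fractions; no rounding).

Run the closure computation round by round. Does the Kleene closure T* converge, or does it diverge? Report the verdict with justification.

D(0):
  [0, ∞, ∞, ∞, 20]
  [14, 0, ∞, ∞, 0]
  [-2, 10, 0, ∞, -8]
  [13, ∞, ∞, 0, ∞]
  [9, 15, ∞, ∞, 0]
D(1):
  [0, ∞, ∞, ∞, 20]
  [14, 0, ∞, ∞, 0]
  [-2, 10, 0, ∞, -8]
  [13, ∞, ∞, 0, 33]
  [9, 15, ∞, ∞, 0]
D(2):
  [0, ∞, ∞, ∞, 20]
  [14, 0, ∞, ∞, 0]
  [-2, 10, 0, ∞, -8]
  [13, ∞, ∞, 0, 33]
  [9, 15, ∞, ∞, 0]
D(3):
  [0, ∞, ∞, ∞, 20]
  [14, 0, ∞, ∞, 0]
  [-2, 10, 0, ∞, -8]
  [13, ∞, ∞, 0, 33]
  [9, 15, ∞, ∞, 0]
D(4):
  [0, ∞, ∞, ∞, 20]
  [14, 0, ∞, ∞, 0]
  [-2, 10, 0, ∞, -8]
  [13, ∞, ∞, 0, 33]
  [9, 15, ∞, ∞, 0]
D(5):
  [0, 35, ∞, ∞, 20]
  [9, 0, ∞, ∞, 0]
  [-2, 7, 0, ∞, -8]
  [13, 48, ∞, 0, 33]
  [9, 15, ∞, ∞, 0]
Key observation: every diagonal entry stays at the unit through all rounds, so no improving cycle exists.
Answer: CONVERGES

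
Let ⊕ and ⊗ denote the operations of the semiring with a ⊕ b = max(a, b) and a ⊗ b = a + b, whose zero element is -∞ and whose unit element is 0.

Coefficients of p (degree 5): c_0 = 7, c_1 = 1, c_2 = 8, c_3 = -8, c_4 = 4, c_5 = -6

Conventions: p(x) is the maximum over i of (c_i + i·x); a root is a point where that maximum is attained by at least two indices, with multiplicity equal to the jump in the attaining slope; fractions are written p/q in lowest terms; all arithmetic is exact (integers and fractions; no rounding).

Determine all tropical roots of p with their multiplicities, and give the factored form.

hull edge (i=0, c=7) to (i=2, c=8): slope 1/2, span 2
hull edge (i=2, c=8) to (i=4, c=4): slope -2, span 2
hull edge (i=4, c=4) to (i=5, c=-6): slope -10, span 1
Factored form: p(x) = -6 ⊗ (x ⊕ (-1/2)) ⊗ (x ⊕ (-1/2)) ⊗ (x ⊕ 2) ⊗ (x ⊕ 2) ⊗ (x ⊕ 10)
Answer: roots = -1/2 (mult 2), 2 (mult 2), 10 (mult 1)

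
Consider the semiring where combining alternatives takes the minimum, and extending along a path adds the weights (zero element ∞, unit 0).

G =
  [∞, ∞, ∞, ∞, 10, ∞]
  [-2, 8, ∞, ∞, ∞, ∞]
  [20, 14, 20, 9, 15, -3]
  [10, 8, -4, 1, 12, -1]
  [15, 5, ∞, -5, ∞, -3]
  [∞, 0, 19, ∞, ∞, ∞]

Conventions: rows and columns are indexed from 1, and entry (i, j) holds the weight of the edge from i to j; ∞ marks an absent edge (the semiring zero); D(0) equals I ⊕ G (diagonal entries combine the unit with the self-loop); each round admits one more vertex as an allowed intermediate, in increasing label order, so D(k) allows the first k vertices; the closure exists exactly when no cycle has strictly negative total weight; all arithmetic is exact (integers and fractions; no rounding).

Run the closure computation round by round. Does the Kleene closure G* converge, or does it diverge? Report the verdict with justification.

D(0):
  [0, ∞, ∞, ∞, 10, ∞]
  [-2, 0, ∞, ∞, ∞, ∞]
  [20, 14, 0, 9, 15, -3]
  [10, 8, -4, 0, 12, -1]
  [15, 5, ∞, -5, 0, -3]
  [∞, 0, 19, ∞, ∞, 0]
D(1):
  [0, ∞, ∞, ∞, 10, ∞]
  [-2, 0, ∞, ∞, 8, ∞]
  [20, 14, 0, 9, 15, -3]
  [10, 8, -4, 0, 12, -1]
  [15, 5, ∞, -5, 0, -3]
  [∞, 0, 19, ∞, ∞, 0]
D(2):
  [0, ∞, ∞, ∞, 10, ∞]
  [-2, 0, ∞, ∞, 8, ∞]
  [12, 14, 0, 9, 15, -3]
  [6, 8, -4, 0, 12, -1]
  [3, 5, ∞, -5, 0, -3]
  [-2, 0, 19, ∞, 8, 0]
D(3):
  [0, ∞, ∞, ∞, 10, ∞]
  [-2, 0, ∞, ∞, 8, ∞]
  [12, 14, 0, 9, 15, -3]
  [6, 8, -4, 0, 11, -7]
  [3, 5, ∞, -5, 0, -3]
  [-2, 0, 19, 28, 8, 0]
D(4):
  [0, ∞, ∞, ∞, 10, ∞]
  [-2, 0, ∞, ∞, 8, ∞]
  [12, 14, 0, 9, 15, -3]
  [6, 8, -4, 0, 11, -7]
  [1, 3, -9, -5, 0, -12]
  [-2, 0, 19, 28, 8, 0]
Detection: at round 5, diagonal entry (6, 6) turns strictly negative.
Key observation: the cycle 6->2->1->5->4->3->6 has total weight 0 + (-2) + 10 + (-5) + (-4) + (-3), which is strictly negative.
Answer: DIVERGES — negative cycle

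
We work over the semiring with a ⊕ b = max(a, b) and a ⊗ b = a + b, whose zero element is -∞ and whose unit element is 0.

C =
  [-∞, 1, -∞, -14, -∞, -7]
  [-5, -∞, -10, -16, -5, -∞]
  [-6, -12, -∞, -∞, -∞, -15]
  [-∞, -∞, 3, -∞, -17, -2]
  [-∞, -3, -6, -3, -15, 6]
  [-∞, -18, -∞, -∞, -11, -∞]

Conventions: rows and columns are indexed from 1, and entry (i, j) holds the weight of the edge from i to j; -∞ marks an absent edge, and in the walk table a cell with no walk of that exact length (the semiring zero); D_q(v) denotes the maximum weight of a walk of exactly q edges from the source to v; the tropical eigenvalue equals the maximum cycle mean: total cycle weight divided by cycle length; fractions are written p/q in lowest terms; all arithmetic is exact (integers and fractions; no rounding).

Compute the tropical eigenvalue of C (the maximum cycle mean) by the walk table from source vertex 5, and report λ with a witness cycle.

q=0: [-∞, -∞, -∞, -∞, 0, -∞]
q=1: [-∞, -3, -6, -3, -15, 6]
q=2: [-8, -12, 0, -18, -5, -5]
q=3: [-6, -7, -11, -8, -16, 1]
q=4: [-12, -5, -5, -19, -10, -10]
q=5: [-10, -11, -15, -13, -10, -4]
q=6: [-16, -9, -10, -13, -15, -4]
Optimal cycle mean attained by: cycle 1->2->1, total 1 + (-5), length 2.
Answer: λ = -2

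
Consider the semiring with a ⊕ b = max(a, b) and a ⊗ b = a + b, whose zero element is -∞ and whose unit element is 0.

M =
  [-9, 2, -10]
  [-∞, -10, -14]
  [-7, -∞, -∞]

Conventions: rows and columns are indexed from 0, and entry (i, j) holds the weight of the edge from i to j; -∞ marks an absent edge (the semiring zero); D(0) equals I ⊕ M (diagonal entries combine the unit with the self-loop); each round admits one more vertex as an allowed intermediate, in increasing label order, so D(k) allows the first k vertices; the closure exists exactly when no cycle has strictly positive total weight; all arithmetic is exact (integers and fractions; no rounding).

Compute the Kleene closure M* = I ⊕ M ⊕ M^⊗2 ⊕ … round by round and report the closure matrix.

D(0):
  [0, 2, -10]
  [-∞, 0, -14]
  [-7, -∞, 0]
D(1):
  [0, 2, -10]
  [-∞, 0, -14]
  [-7, -5, 0]
D(2):
  [0, 2, -10]
  [-∞, 0, -14]
  [-7, -5, 0]
D(3):
  [0, 2, -10]
  [-21, 0, -14]
  [-7, -5, 0]
Answer: M* = [[0, 2, -10], [-21, 0, -14], [-7, -5, 0]]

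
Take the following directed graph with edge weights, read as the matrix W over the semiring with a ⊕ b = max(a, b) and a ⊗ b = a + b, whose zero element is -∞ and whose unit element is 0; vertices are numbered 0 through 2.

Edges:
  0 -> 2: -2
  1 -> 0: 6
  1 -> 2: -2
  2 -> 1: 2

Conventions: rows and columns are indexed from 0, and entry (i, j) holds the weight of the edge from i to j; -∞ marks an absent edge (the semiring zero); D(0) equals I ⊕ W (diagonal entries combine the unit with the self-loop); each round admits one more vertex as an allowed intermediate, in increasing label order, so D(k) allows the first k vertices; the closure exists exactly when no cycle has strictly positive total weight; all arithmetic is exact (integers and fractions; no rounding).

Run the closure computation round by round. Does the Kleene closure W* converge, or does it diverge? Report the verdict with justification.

D(0):
  [0, -∞, -2]
  [6, 0, -2]
  [-∞, 2, 0]
D(1):
  [0, -∞, -2]
  [6, 0, 4]
  [-∞, 2, 0]
Detection: at round 2, diagonal entry (2, 2) turns strictly positive.
Key observation: the cycle 2->1->0->2 has total weight 2 + 6 + (-2), which is strictly positive.
Answer: DIVERGES — positive cycle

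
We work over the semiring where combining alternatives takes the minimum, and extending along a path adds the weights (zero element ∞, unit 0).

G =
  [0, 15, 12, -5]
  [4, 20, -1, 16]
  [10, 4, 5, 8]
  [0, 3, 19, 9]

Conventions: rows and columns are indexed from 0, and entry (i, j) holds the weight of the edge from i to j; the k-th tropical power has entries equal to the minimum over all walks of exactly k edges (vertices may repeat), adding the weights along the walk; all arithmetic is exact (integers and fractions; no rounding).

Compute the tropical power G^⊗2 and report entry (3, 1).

G^⊗2:
  [-5, -2, 12, -5]
  [4, 3, 4, -1]
  [8, 9, 3, 5]
  [0, 12, 2, -5]
Key observation: the optimum is the walk 3->3->1, with weight 9 + 3 = 12.
Optimal value attained by: walk 3->3->1.
Answer: (G^⊗2)[3][1] = 12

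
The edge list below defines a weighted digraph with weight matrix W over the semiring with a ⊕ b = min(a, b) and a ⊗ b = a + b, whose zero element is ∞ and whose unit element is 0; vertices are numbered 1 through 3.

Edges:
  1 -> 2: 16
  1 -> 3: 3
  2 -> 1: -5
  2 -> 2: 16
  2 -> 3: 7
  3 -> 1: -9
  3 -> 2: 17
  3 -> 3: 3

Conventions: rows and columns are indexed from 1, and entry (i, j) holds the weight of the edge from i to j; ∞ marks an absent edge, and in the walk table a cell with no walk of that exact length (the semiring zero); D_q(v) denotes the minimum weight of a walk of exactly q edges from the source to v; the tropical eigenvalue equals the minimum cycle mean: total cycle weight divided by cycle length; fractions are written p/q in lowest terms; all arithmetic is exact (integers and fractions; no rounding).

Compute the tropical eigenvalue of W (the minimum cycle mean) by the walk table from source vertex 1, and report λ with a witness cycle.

q=0: [0, ∞, ∞]
q=1: [∞, 16, 3]
q=2: [-6, 20, 6]
q=3: [-3, 10, -3]
Optimal cycle mean attained by: cycle 1->3->1, total 3 + (-9), length 2.
Answer: λ = -3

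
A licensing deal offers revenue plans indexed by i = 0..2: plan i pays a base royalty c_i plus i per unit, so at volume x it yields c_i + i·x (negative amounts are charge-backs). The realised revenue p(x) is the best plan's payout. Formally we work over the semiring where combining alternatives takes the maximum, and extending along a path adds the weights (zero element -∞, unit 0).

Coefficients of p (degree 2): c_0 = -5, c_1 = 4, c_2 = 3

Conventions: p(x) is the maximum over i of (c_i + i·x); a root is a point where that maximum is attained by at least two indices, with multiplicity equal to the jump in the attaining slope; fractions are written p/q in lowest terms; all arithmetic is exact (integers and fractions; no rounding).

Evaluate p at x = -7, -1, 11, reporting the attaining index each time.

p(-7) = max(-5+0·(-7)=-5, 4+1·(-7)=-3, 3+2·(-7)=-11) = -3 (attained by i=1)
p(-1) = max(-5+0·(-1)=-5, 4+1·(-1)=3, 3+2·(-1)=1) = 3 (attained by i=1)
p(11) = max(-5+0·11=-5, 4+1·11=15, 3+2·11=25) = 25 (attained by i=2)
Answer: p(-7) = -3; p(-1) = 3; p(11) = 25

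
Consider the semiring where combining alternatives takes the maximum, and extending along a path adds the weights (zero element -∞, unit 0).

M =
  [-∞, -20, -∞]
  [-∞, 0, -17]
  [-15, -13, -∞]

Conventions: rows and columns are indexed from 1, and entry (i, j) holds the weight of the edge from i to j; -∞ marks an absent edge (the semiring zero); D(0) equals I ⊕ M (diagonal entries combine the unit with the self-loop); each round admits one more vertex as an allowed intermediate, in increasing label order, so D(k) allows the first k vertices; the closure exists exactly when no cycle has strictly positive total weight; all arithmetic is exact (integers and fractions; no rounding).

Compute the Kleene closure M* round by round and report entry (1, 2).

D(0):
  [0, -20, -∞]
  [-∞, 0, -17]
  [-15, -13, 0]
D(1):
  [0, -20, -∞]
  [-∞, 0, -17]
  [-15, -13, 0]
D(2):
  [0, -20, -37]
  [-∞, 0, -17]
  [-15, -13, 0]
D(3):
  [0, -20, -37]
  [-32, 0, -17]
  [-15, -13, 0]
Answer: M*[1][2] = -20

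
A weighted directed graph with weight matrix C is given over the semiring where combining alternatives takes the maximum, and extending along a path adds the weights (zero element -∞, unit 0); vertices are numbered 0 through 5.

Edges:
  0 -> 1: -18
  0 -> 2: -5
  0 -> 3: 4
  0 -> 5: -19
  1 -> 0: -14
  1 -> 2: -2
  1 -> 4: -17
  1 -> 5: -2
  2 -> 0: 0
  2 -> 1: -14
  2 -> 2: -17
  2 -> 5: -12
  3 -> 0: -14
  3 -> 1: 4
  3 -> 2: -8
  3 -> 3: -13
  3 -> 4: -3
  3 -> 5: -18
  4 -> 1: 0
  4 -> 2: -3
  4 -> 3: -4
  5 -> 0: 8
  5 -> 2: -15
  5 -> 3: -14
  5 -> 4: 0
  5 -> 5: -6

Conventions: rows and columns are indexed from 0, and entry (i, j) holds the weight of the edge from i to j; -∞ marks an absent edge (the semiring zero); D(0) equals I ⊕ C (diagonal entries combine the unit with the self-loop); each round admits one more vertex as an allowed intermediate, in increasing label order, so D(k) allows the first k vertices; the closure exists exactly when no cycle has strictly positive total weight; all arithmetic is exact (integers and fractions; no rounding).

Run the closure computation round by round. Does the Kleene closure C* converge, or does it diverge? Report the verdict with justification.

D(0):
  [0, -18, -5, 4, -∞, -19]
  [-14, 0, -2, -∞, -17, -2]
  [0, -14, 0, -∞, -∞, -12]
  [-14, 4, -8, 0, -3, -18]
  [-∞, 0, -3, -4, 0, -∞]
  [8, -∞, -15, -14, 0, 0]
D(1):
  [0, -18, -5, 4, -∞, -19]
  [-14, 0, -2, -10, -17, -2]
  [0, -14, 0, 4, -∞, -12]
  [-14, 4, -8, 0, -3, -18]
  [-∞, 0, -3, -4, 0, -∞]
  [8, -10, 3, 12, 0, 0]
D(2):
  [0, -18, -5, 4, -35, -19]
  [-14, 0, -2, -10, -17, -2]
  [0, -14, 0, 4, -31, -12]
  [-10, 4, 2, 0, -3, 2]
  [-14, 0, -2, -4, 0, -2]
  [8, -10, 3, 12, 0, 0]
Detection: at round 3, diagonal entry (3, 3) turns strictly positive.
Key observation: the cycle 3->1->2->0->3 has total weight 4 + (-2) + 0 + 4, which is strictly positive.
Answer: DIVERGES — positive cycle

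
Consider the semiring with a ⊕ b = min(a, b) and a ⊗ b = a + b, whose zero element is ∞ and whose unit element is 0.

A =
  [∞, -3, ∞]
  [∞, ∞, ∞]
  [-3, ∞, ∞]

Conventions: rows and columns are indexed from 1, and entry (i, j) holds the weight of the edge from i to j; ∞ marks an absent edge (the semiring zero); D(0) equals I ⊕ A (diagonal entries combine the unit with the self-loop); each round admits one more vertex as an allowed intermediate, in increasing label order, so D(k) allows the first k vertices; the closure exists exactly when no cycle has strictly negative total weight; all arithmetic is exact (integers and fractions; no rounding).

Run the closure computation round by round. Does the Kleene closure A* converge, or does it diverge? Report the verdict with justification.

D(0):
  [0, -3, ∞]
  [∞, 0, ∞]
  [-3, ∞, 0]
D(1):
  [0, -3, ∞]
  [∞, 0, ∞]
  [-3, -6, 0]
D(2):
  [0, -3, ∞]
  [∞, 0, ∞]
  [-3, -6, 0]
D(3):
  [0, -3, ∞]
  [∞, 0, ∞]
  [-3, -6, 0]
Key observation: every diagonal entry stays at the unit through all rounds, so no improving cycle exists.
Answer: CONVERGES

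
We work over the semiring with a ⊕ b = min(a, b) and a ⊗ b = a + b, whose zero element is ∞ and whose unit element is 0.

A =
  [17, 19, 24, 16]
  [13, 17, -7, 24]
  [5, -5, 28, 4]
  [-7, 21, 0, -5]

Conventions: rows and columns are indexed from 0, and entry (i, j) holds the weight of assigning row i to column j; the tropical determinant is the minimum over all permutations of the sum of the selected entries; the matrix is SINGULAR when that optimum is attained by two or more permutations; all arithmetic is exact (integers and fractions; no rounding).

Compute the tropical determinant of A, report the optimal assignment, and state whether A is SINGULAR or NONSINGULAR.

σ = (0, 1, 2, 3): 17 + 17 + 28 + (-5) = 57
σ = (0, 1, 3, 2): 17 + 17 + 4 + 0 = 38
σ = (0, 2, 1, 3): 17 + (-7) + (-5) + (-5) = 0
σ = (0, 2, 3, 1): 17 + (-7) + 4 + 21 = 35
σ = (0, 3, 1, 2): 17 + 24 + (-5) + 0 = 36
σ = (0, 3, 2, 1): 17 + 24 + 28 + 21 = 90
σ = (1, 0, 2, 3): 19 + 13 + 28 + (-5) = 55
σ = (1, 0, 3, 2): 19 + 13 + 4 + 0 = 36
σ = (1, 2, 0, 3): 19 + (-7) + 5 + (-5) = 12
σ = (1, 2, 3, 0): 19 + (-7) + 4 + (-7) = 9
σ = (1, 3, 0, 2): 19 + 24 + 5 + 0 = 48
σ = (1, 3, 2, 0): 19 + 24 + 28 + (-7) = 64
σ = (2, 0, 1, 3): 24 + 13 + (-5) + (-5) = 27
σ = (2, 0, 3, 1): 24 + 13 + 4 + 21 = 62
σ = (2, 1, 0, 3): 24 + 17 + 5 + (-5) = 41
σ = (2, 1, 3, 0): 24 + 17 + 4 + (-7) = 38
σ = (2, 3, 0, 1): 24 + 24 + 5 + 21 = 74
σ = (2, 3, 1, 0): 24 + 24 + (-5) + (-7) = 36
σ = (3, 0, 1, 2): 16 + 13 + (-5) + 0 = 24
σ = (3, 0, 2, 1): 16 + 13 + 28 + 21 = 78
σ = (3, 1, 0, 2): 16 + 17 + 5 + 0 = 38
σ = (3, 1, 2, 0): 16 + 17 + 28 + (-7) = 54
σ = (3, 2, 0, 1): 16 + (-7) + 5 + 21 = 35
σ = (3, 2, 1, 0): 16 + (-7) + (-5) + (-7) = -3
Optimal value attained by: σ = (3, 2, 1, 0).
Answer: det⊕(A) = -3; verdict: NONSINGULAR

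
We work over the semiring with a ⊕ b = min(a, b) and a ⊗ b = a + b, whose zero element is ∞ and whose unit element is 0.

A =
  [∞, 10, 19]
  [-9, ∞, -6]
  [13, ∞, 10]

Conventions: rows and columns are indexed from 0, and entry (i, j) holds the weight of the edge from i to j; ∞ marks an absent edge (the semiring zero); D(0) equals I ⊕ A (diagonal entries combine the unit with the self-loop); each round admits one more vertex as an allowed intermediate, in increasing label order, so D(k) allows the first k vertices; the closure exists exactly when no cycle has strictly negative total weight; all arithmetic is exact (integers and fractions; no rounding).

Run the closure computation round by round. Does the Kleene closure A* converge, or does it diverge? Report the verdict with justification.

D(0):
  [0, 10, 19]
  [-9, 0, -6]
  [13, ∞, 0]
D(1):
  [0, 10, 19]
  [-9, 0, -6]
  [13, 23, 0]
D(2):
  [0, 10, 4]
  [-9, 0, -6]
  [13, 23, 0]
D(3):
  [0, 10, 4]
  [-9, 0, -6]
  [13, 23, 0]
Key observation: every diagonal entry stays at the unit through all rounds, so no improving cycle exists.
Answer: CONVERGES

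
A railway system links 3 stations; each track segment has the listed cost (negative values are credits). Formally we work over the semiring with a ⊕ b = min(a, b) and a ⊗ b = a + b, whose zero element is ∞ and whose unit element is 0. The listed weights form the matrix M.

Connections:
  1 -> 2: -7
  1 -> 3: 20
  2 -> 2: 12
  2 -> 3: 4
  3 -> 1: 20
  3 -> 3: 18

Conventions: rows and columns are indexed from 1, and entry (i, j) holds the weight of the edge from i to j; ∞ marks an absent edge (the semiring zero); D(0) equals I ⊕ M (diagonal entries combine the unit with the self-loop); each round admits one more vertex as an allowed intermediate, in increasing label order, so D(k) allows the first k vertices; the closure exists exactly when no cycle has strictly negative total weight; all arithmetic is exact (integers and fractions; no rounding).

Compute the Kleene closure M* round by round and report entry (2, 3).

D(0):
  [0, -7, 20]
  [∞, 0, 4]
  [20, ∞, 0]
D(1):
  [0, -7, 20]
  [∞, 0, 4]
  [20, 13, 0]
D(2):
  [0, -7, -3]
  [∞, 0, 4]
  [20, 13, 0]
D(3):
  [0, -7, -3]
  [24, 0, 4]
  [20, 13, 0]
Answer: M*[2][3] = 4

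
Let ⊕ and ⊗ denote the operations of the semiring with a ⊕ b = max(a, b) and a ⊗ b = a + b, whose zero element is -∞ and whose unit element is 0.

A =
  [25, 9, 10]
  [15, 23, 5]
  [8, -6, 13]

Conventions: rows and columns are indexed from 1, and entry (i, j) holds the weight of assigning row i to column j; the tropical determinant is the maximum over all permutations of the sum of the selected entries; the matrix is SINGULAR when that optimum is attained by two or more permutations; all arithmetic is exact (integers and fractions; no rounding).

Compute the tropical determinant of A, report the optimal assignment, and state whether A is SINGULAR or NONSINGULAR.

σ = (1, 2, 3): 25 + 23 + 13 = 61
σ = (1, 3, 2): 25 + 5 + (-6) = 24
σ = (2, 1, 3): 9 + 15 + 13 = 37
σ = (2, 3, 1): 9 + 5 + 8 = 22
σ = (3, 1, 2): 10 + 15 + (-6) = 19
σ = (3, 2, 1): 10 + 23 + 8 = 41
Optimal value attained by: σ = (1, 2, 3).
Answer: det⊕(A) = 61; verdict: NONSINGULAR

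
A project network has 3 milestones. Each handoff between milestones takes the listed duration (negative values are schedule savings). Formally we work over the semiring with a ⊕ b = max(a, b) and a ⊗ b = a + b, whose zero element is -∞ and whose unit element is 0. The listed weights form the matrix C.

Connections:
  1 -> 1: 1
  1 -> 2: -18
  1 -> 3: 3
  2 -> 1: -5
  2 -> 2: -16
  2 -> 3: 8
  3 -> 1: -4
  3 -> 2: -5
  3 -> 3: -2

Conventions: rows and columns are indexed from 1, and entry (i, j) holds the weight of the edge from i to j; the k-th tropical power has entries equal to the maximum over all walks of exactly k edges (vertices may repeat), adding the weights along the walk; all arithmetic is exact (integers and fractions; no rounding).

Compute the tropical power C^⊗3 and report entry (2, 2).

C^⊗2:
  [2, -2, 4]
  [4, 3, 6]
  [-3, -7, 3]
C^⊗3:
  [3, -1, 6]
  [5, 1, 11]
  [-1, -2, 1]
Key observation: the optimum is the walk 2->3->3->2, with weight 8 + (-2) + (-5) = 1.
Optimal value attained by: walk 2->3->3->2.
Answer: (C^⊗3)[2][2] = 1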